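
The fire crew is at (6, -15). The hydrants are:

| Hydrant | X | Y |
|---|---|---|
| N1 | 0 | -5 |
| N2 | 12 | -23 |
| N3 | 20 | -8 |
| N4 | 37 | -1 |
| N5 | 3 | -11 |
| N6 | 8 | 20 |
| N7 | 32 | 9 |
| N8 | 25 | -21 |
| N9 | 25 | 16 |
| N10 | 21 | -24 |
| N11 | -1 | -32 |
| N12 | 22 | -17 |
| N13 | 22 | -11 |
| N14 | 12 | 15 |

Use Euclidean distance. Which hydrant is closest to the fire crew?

N5

Distances from (6, -15):
N1: √((-6)² + (10)²) = √(36.000 + 100.000) = 11.7
N2: √((6)² + (-8)²) = √(36.000 + 64.000) = 10.0
N3: √((14)² + (7)²) = √(196.000 + 49.000) = 15.7
N4: √((31)² + (14)²) = √(961.000 + 196.000) = 34.0
N5: √((-3)² + (4)²) = √(9.000 + 16.000) = 5.0
N6: √((2)² + (35)²) = √(4.000 + 1225.000) = 35.1
N7: √((26)² + (24)²) = √(676.000 + 576.000) = 35.4
N8: √((19)² + (-6)²) = √(361.000 + 36.000) = 19.9
N9: √((19)² + (31)²) = √(361.000 + 961.000) = 36.4
N10: √((15)² + (-9)²) = √(225.000 + 81.000) = 17.5
N11: √((-7)² + (-17)²) = √(49.000 + 289.000) = 18.4
N12: √((16)² + (-2)²) = √(256.000 + 4.000) = 16.1
N13: √((16)² + (4)²) = √(256.000 + 16.000) = 16.5
N14: √((6)² + (30)²) = √(36.000 + 900.000) = 30.6
Minimum: N5 at 5.0.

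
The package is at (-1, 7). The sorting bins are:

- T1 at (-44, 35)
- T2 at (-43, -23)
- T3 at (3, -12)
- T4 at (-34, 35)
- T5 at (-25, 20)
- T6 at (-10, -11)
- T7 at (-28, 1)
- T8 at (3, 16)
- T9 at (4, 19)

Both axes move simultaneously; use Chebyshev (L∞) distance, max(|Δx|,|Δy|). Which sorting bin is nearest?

Distances from (-1, 7):
T1: 43
T2: 42
T3: 19
T4: 33
T5: 24
T6: 18
T7: 27
T8: 9
T9: 12
Minimum: T8 at 9.

T8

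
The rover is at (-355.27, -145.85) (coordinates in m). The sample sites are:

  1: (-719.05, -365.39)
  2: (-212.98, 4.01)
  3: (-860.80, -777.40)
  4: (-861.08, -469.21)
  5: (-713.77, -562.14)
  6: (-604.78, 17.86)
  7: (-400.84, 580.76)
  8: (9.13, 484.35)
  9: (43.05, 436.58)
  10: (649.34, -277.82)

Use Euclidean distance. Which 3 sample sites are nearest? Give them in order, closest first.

Distances from (-355.27, -145.85):
1: √((-363.78)² + (-219.54)²) = √(132335.8884 + 48197.8116) = 424.89 m
2: √((142.29)² + (149.86)²) = √(20246.4441 + 22458.0196) = 206.65 m
3: √((-505.53)² + (-631.55)²) = √(255560.5809 + 398855.4025) = 808.96 m
4: √((-505.81)² + (-323.36)²) = √(255843.7561 + 104561.6896) = 600.34 m
5: √((-358.50)² + (-416.29)²) = √(128522.2500 + 173297.3641) = 549.38 m
6: √((-249.51)² + (163.71)²) = √(62255.2401 + 26800.9641) = 298.42 m
7: √((-45.57)² + (726.61)²) = √(2076.6249 + 527962.0921) = 728.04 m
8: √((364.40)² + (630.20)²) = √(132787.3600 + 397152.0400) = 727.97 m
9: √((398.32)² + (582.43)²) = √(158658.8224 + 339224.7049) = 705.61 m
10: √((1004.61)² + (-131.97)²) = √(1009241.2521 + 17416.0809) = 1013.24 m
Sorted: 2 (206.65 m) < 6 (298.42 m) < 1 (424.89 m) < 5 (549.38 m) < 4 (600.34 m) < …

2, 6, 1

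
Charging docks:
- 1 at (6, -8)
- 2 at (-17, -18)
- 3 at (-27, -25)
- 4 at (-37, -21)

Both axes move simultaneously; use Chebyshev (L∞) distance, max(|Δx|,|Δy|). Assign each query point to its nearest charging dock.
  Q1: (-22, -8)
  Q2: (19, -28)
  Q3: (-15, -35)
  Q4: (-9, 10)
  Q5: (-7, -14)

Q1 at (-22, -8):
  1: 28
  2: 10
  3: 17
  4: 15
  → nearest: 2 (10)
Q2 at (19, -28):
  1: 20
  2: 36
  3: 46
  4: 56
  → nearest: 1 (20)
Q3 at (-15, -35):
  1: 27
  2: 17
  3: 12
  4: 22
  → nearest: 3 (12)
Q4 at (-9, 10):
  1: 18
  2: 28
  3: 35
  4: 31
  → nearest: 1 (18)
Q5 at (-7, -14):
  1: 13
  2: 10
  3: 20
  4: 30
  → nearest: 2 (10)

Q1→2; Q2→1; Q3→3; Q4→1; Q5→2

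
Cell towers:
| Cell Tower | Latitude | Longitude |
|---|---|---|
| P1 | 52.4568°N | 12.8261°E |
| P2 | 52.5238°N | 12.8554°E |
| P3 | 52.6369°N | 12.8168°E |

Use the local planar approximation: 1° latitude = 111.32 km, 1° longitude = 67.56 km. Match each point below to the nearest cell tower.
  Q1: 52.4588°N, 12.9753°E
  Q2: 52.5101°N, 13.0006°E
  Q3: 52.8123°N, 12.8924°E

Q1 at 52.4588°N, 12.9753°E:
  P1: √((-0.0020·111.32)² + (-0.1492·67.56)²) = √(0.049569 + 101.605432) = 10.0824 km
  P2: √((0.0650·111.32)² + (-0.1199·67.56)²) = √(52.356802 + 65.617193) = 10.8616 km
  P3: √((0.1781·111.32)² + (-0.1585·67.56)²) = √(393.073924 + 114.666832) = 22.5331 km
  → nearest: P1 (10.0824 km)
Q2 at 52.5101°N, 13.0006°E:
  P1: √((-0.0533·111.32)² + (-0.1745·67.56)²) = √(35.204713 + 138.985708) = 13.1981 km
  P2: √((0.0137·111.32)² + (-0.1452·67.56)²) = √(2.325881 + 96.230450) = 9.9276 km
  P3: √((0.1268·111.32)² + (-0.1838·67.56)²) = √(199.243840 + 154.195002) = 18.8000 km
  → nearest: P2 (9.9276 km)
Q3 at 52.8123°N, 12.8924°E:
  P1: √((-0.3555·111.32)² + (-0.0663·67.56)²) = √(1566.122055 + 20.063483) = 39.8269 km
  P2: √((-0.2885·111.32)² + (-0.0370·67.56)²) = √(1031.425894 + 6.248600) = 32.2130 km
  P3: √((-0.1754·111.32)² + (-0.0756·67.56)²) = √(381.246244 + 26.086924) = 20.1825 km
  → nearest: P3 (20.1825 km)

Q1→P1; Q2→P2; Q3→P3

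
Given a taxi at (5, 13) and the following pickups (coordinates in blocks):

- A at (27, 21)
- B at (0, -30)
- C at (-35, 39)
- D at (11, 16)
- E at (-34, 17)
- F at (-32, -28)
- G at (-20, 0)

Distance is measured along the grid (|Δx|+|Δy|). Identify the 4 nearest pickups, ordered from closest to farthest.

Distances from (5, 13):
A: |22| + |8| = 22 + 8 = 30 blocks
B: |-5| + |-43| = 5 + 43 = 48 blocks
C: |-40| + |26| = 40 + 26 = 66 blocks
D: |6| + |3| = 6 + 3 = 9 blocks
E: |-39| + |4| = 39 + 4 = 43 blocks
F: |-37| + |-41| = 37 + 41 = 78 blocks
G: |-25| + |-13| = 25 + 13 = 38 blocks
Sorted: D (9 blocks) < A (30 blocks) < G (38 blocks) < E (43 blocks) < B (48 blocks) < C (66 blocks) < …

D, A, G, E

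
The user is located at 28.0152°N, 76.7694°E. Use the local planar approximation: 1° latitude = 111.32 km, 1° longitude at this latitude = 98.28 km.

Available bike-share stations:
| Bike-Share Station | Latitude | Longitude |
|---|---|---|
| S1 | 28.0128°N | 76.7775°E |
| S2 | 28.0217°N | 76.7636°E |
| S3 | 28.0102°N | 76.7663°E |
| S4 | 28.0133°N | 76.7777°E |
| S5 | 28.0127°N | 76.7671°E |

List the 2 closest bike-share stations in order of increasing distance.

S5, S3

Distances from 28.0152°N, 76.7694°E:
S1: 0.8397 km
S2: 0.9211 km
S3: 0.6345 km
S4: 0.8427 km
S5: 0.3585 km
Sorted: S5 (0.3585 km) < S3 (0.6345 km) < S1 (0.8397 km) < S4 (0.8427 km) < …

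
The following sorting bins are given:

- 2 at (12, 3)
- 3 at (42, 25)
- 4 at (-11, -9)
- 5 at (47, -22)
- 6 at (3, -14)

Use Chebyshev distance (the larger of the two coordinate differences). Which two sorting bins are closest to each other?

4 and 6

Pairwise distances:
2–3: max(|30|, |22|) = 30
2–4: max(|-23|, |-12|) = 23
2–5: max(|35|, |-25|) = 35
2–6: max(|-9|, |-17|) = 17
3–4: max(|-53|, |-34|) = 53
3–5: max(|5|, |-47|) = 47
3–6: max(|-39|, |-39|) = 39
4–5: max(|58|, |-13|) = 58
4–6: max(|14|, |-5|) = 14
5–6: max(|-44|, |8|) = 44
Closest pair: 4–6 at 14.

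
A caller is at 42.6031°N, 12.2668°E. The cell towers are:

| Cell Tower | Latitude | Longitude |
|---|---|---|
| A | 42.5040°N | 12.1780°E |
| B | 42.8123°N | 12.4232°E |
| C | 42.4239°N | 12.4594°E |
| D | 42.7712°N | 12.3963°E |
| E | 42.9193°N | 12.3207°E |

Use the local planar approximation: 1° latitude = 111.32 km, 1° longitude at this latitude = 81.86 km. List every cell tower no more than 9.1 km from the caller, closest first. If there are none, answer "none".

none

Distances from 42.6031°N, 12.2668°E:
A: 13.2114 km
B: 26.5754 km
C: 25.4267 km
D: 21.5070 km
E: 35.4748 km
Threshold 9.1 km: none within range.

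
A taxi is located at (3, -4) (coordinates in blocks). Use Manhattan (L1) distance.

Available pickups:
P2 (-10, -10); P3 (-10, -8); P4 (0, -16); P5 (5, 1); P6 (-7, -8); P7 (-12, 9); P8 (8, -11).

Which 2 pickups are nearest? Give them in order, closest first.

P5, P8

Distances from (3, -4):
P2: 19 blocks
P3: 17 blocks
P4: 15 blocks
P5: 7 blocks
P6: 14 blocks
P7: 28 blocks
P8: 12 blocks
Sorted: P5 (7 blocks) < P8 (12 blocks) < P6 (14 blocks) < P4 (15 blocks) < …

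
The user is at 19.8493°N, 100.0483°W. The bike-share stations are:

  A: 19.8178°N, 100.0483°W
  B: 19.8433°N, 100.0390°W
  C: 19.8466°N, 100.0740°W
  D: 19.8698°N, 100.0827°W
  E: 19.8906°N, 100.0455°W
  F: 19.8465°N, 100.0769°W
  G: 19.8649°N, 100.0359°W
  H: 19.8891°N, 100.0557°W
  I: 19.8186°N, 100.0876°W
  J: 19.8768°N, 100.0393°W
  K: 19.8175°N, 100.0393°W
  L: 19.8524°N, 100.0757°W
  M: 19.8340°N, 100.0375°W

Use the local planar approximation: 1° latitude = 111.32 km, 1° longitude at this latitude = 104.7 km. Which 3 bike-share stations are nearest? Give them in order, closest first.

Distances from 19.8493°N, 100.0483°W:
A: 3.5066 km
B: 1.1808 km
C: 2.7075 km
D: 4.2638 km
E: 4.6069 km
F: 3.0106 km
G: 2.1682 km
H: 4.4978 km
I: 5.3489 km
J: 3.2030 km
K: 3.6632 km
L: 2.8895 km
M: 2.0444 km
Sorted: B (1.1808 km) < M (2.0444 km) < G (2.1682 km) < C (2.7075 km) < L (2.8895 km) < …

B, M, G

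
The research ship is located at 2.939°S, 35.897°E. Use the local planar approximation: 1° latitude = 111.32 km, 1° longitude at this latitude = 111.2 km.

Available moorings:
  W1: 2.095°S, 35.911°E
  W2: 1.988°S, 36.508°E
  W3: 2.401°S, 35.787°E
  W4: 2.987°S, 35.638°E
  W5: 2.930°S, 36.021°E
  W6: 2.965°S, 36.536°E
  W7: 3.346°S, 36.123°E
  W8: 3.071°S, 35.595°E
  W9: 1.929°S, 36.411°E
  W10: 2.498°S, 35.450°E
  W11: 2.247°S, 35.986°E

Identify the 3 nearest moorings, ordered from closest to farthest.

W5, W4, W8

Distances from 2.939°S, 35.897°E:
W1: √((0.844·111.32)² + (0.014·111.2)²) = √(8827.36915 + 2.42363) = 93.967 km
W2: √((0.951·111.32)² + (0.611·111.2)²) = √(11207.46598 + 4616.27843) = 125.792 km
W3: √((0.538·111.32)² + (-0.110·111.2)²) = √(3586.83126 + 149.62182) = 61.127 km
W4: √((-0.048·111.32)² + (-0.259·111.2)²) = √(28.55150 + 829.48608) = 29.292 km
W5: √((0.009·111.32)² + (0.124·111.2)²) = √(1.00376 + 190.13101) = 13.825 km
W6: √((-0.026·111.32)² + (0.639·111.2)²) = √(8.37709 + 5049.06883) = 71.116 km
W7: √((-0.407·111.32)² + (0.226·111.2)²) = √(2052.74600 + 631.57721) = 51.810 km
W8: √((-0.132·111.32)² + (-0.302·111.2)²) = √(215.92069 + 1127.77759) = 36.656 km
W9: √((1.010·111.32)² + (0.514·111.2)²) = √(12641.22446 + 3266.89979) = 126.127 km
W10: √((0.441·111.32)² + (-0.447·111.2)²) = √(2410.03625 + 2470.72620) = 69.862 km
W11: √((0.692·111.32)² + (0.089·111.2)²) = √(5934.15088 + 97.94665) = 77.667 km
Sorted: W5 (13.825 km) < W4 (29.292 km) < W8 (36.656 km) < W7 (51.810 km) < W3 (61.127 km) < …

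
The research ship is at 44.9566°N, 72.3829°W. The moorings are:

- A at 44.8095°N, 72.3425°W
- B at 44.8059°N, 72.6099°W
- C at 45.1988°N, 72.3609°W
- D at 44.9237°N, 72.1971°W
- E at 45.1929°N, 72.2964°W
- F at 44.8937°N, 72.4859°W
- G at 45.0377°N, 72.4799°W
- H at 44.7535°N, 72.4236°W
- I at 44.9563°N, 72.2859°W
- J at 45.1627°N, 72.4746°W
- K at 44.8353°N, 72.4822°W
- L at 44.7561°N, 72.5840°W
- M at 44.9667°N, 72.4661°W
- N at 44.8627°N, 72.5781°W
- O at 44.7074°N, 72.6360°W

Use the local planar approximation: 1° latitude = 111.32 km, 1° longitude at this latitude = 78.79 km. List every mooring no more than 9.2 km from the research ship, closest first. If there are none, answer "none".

Distances from 44.9566°N, 72.3829°W:
A: 16.6817 km
B: 24.5218 km
C: 27.0174 km
D: 15.0904 km
E: 27.1735 km
F: 10.7186 km
G: 11.8286 km
H: 22.8354 km
I: 7.6427 km
J: 24.0538 km
K: 15.6060 km
L: 27.3719 km
M: 6.6510 km
N: 18.5958 km
O: 34.1648 km
Threshold 9.2 km: M (6.6510 km), I (7.6427 km) are within range.

M, I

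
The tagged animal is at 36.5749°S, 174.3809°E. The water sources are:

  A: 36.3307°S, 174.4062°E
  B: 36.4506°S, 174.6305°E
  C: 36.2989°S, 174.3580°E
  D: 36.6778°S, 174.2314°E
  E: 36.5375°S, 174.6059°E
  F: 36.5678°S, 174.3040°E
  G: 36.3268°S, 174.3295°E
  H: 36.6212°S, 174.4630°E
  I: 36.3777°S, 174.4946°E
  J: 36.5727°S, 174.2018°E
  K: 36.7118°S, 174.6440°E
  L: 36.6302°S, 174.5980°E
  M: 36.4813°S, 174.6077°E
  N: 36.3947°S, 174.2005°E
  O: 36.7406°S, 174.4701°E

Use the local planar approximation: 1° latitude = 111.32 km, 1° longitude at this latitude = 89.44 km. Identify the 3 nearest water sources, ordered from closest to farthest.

F, H, J

Distances from 36.5749°S, 174.3809°E:
A: √((0.2442·111.32)² + (0.0253·89.44)²) = √(738.988559 + 5.120409) = 27.2784 km
B: √((0.1243·111.32)² + (0.2496·89.44)²) = √(191.464672 + 498.370977) = 26.2647 km
C: √((0.2760·111.32)² + (-0.0229·89.44)²) = √(943.983839 + 4.195025) = 30.7925 km
D: √((-0.1029·111.32)² + (-0.1495·89.44)²) = √(131.213085 + 178.791129) = 17.6069 km
E: √((0.0374·111.32)² + (0.2250·89.44)²) = √(17.333633 + 404.975376) = 20.5502 km
F: √((0.0071·111.32)² + (-0.0769·89.44)²) = √(0.624688 + 47.306004) = 6.9232 km
G: √((0.2481·111.32)² + (-0.0514·89.44)²) = √(762.781100 + 21.134395) = 27.9985 km
H: √((-0.0463·111.32)² + (0.0821·89.44)²) = √(26.564912 + 53.920001) = 8.9713 km
I: √((0.1972·111.32)² + (0.1137·89.44)²) = √(481.903651 + 103.415232) = 24.1934 km
J: √((0.0022·111.32)² + (-0.1791·89.44)²) = √(0.059978 + 256.598878) = 16.0206 km
K: √((-0.1369·111.32)² + (0.2631·89.44)²) = √(232.248700 + 553.739211) = 28.0355 km
L: √((-0.0553·111.32)² + (0.2171·89.44)²) = √(37.896287 + 377.036355) = 20.3699 km
M: √((0.0936·111.32)² + (0.2268·89.44)²) = √(108.567064 + 411.480900) = 22.8046 km
N: √((0.1802·111.32)² + (-0.1804·89.44)²) = √(402.398144 + 260.337451) = 25.7437 km
O: √((-0.1657·111.32)² + (0.0892·89.44)²) = √(340.244734 + 63.649250) = 20.0971 km
Sorted: F (6.9232 km) < H (8.9713 km) < J (16.0206 km) < D (17.6069 km) < O (20.0971 km) < …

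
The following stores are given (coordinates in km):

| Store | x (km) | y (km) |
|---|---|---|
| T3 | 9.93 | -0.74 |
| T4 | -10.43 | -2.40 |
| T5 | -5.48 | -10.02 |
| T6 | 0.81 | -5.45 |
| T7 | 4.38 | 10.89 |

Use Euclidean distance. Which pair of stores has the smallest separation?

Pairwise distances:
T3–T4: √((-20.36)² + (-1.66)²) = √(414.5296 + 2.7556) = 20.43 km
T3–T5: √((-15.41)² + (-9.28)²) = √(237.4681 + 86.1184) = 17.99 km
T3–T6: √((-9.12)² + (-4.71)²) = √(83.1744 + 22.1841) = 10.26 km
T3–T7: √((-5.55)² + (11.63)²) = √(30.8025 + 135.2569) = 12.89 km
T4–T5: √((4.95)² + (-7.62)²) = √(24.5025 + 58.0644) = 9.09 km
T4–T6: √((11.24)² + (-3.05)²) = √(126.3376 + 9.3025) = 11.65 km
T4–T7: √((14.81)² + (13.29)²) = √(219.3361 + 176.6241) = 19.90 km
T5–T6: √((6.29)² + (4.57)²) = √(39.5641 + 20.8849) = 7.77 km
T5–T7: √((9.86)² + (20.91)²) = √(97.2196 + 437.2281) = 23.12 km
T6–T7: √((3.57)² + (16.34)²) = √(12.7449 + 266.9956) = 16.73 km
Closest pair: T5–T6 at 7.77 km.

T5 and T6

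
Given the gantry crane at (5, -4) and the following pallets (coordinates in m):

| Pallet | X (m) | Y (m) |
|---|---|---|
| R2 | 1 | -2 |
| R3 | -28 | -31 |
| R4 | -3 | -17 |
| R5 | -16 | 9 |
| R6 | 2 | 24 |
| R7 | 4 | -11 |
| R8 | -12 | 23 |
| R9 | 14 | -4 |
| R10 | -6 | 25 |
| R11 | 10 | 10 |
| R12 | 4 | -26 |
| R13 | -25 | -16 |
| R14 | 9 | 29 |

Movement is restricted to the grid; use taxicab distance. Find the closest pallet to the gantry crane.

R2

Distances from (5, -4):
R2: |-4| + |2| = 4 + 2 = 6 m
R3: |-33| + |-27| = 33 + 27 = 60 m
R4: |-8| + |-13| = 8 + 13 = 21 m
R5: |-21| + |13| = 21 + 13 = 34 m
R6: |-3| + |28| = 3 + 28 = 31 m
R7: |-1| + |-7| = 1 + 7 = 8 m
R8: |-17| + |27| = 17 + 27 = 44 m
R9: |9| + |0| = 9 + 0 = 9 m
R10: |-11| + |29| = 11 + 29 = 40 m
R11: |5| + |14| = 5 + 14 = 19 m
R12: |-1| + |-22| = 1 + 22 = 23 m
R13: |-30| + |-12| = 30 + 12 = 42 m
R14: |4| + |33| = 4 + 33 = 37 m
Minimum: R2 at 6 m.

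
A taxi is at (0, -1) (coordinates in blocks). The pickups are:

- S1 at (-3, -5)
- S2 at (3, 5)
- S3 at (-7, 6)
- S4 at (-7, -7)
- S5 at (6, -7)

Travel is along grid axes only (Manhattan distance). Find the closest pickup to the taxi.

S1

Distances from (0, -1):
S1: |-3| + |-4| = 3 + 4 = 7 blocks
S2: |3| + |6| = 3 + 6 = 9 blocks
S3: |-7| + |7| = 7 + 7 = 14 blocks
S4: |-7| + |-6| = 7 + 6 = 13 blocks
S5: |6| + |-6| = 6 + 6 = 12 blocks
Minimum: S1 at 7 blocks.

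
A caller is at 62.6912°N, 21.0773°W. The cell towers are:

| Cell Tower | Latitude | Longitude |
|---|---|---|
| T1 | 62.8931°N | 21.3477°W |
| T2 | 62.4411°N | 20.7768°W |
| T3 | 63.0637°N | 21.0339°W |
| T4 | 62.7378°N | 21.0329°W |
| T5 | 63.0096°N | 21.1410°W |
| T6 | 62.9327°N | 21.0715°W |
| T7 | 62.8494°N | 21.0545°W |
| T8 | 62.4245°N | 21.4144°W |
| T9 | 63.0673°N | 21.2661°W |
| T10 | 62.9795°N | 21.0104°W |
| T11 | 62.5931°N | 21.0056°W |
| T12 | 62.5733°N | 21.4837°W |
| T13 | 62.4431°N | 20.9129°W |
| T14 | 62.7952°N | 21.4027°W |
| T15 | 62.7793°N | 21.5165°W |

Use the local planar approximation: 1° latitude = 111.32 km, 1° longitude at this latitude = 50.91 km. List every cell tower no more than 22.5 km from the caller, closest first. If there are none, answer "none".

Distances from 62.6912°N, 21.0773°W:
T1: √((0.2019·111.32)² + (-0.2704·50.91)²) = √(505.148460 + 189.504518) = 26.3563 km
T2: √((-0.2501·111.32)² + (0.3005·50.91)²) = √(775.128631 + 234.042725) = 31.7675 km
T3: √((0.3725·111.32)² + (0.0434·50.91)²) = √(1719.487209 + 4.881864) = 41.5255 km
T4: √((0.0466·111.32)² + (0.0444·50.91)²) = √(26.910281 + 5.109426) = 5.6586 km
T5: √((0.3184·111.32)² + (-0.0637·50.91)²) = √(1256.297552 + 10.516835) = 35.5923 km
T6: √((0.2415·111.32)² + (0.0058·50.91)²) = √(722.737627 + 0.087189) = 26.8854 km
T7: √((0.1582·111.32)² + (0.0228·50.91)²) = √(310.141122 + 1.347336) = 17.6490 km
T8: √((-0.2667·111.32)² + (-0.3371·50.91)²) = √(881.439334 + 294.526041) = 34.2924 km
T9: √((0.3761·111.32)² + (-0.1888·50.91)²) = √(1752.883537 + 92.386853) = 42.9566 km
T10: √((0.2883·111.32)² + (0.0669·50.91)²) = √(1029.996337 + 11.600012) = 32.2738 km
T11: √((-0.0981·111.32)² + (0.0717·50.91)²) = √(119.257146 + 13.324303) = 11.5144 km
T12: √((-0.1179·111.32)² + (-0.4064·50.91)²) = √(172.255860 + 428.068817) = 24.5015 km
T13: √((-0.2481·111.32)² + (0.1644·50.91)²) = √(762.781100 + 70.050271) = 28.8588 km
T14: √((0.1040·111.32)² + (-0.3254·50.91)²) = √(134.033412 + 274.436133) = 20.2106 km
T15: √((0.0881·111.32)² + (-0.4392·50.91)²) = √(96.182976 + 499.954932) = 24.4159 km
Threshold 22.5 km: T4 (5.6586 km), T11 (11.5144 km), T7 (17.6490 km), T14 (20.2106 km) are within range.

T4, T11, T7, T14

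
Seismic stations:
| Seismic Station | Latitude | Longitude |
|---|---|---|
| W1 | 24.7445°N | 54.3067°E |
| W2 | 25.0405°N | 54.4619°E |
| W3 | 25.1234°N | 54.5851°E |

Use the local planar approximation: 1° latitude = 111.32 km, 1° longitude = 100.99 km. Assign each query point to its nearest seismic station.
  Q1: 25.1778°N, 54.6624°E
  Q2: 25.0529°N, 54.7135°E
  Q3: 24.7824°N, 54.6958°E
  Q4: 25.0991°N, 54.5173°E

Q1→W3; Q2→W3; Q3→W2; Q4→W3

Q1 at 25.1778°N, 54.6624°E:
  W1: 60.1416 km
  W2: 25.3695 km
  W3: 9.8800 km
  → nearest: W3 (9.8800 km)
Q2 at 25.0529°N, 54.7135°E:
  W1: 53.5389 km
  W2: 25.4466 km
  W3: 15.1571 km
  → nearest: W3 (15.1571 km)
Q3 at 24.7824°N, 54.6958°E:
  W1: 39.5211 km
  W2: 37.1953 km
  W3: 39.5721 km
  → nearest: W2 (37.1953 km)
Q4 at 25.0991°N, 54.5173°E:
  W1: 44.8392 km
  W2: 8.5940 km
  W3: 7.3621 km
  → nearest: W3 (7.3621 km)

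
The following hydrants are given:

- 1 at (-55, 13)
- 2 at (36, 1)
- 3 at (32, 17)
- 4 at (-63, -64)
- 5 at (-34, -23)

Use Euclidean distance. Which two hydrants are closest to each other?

2 and 3

Pairwise distances:
2–3: 16.5
1–5: 41.7
4–5: 50.2
2–5: 74.0
3–5: 77.2
1–4: 77.4
1–3: 87.1
1–2: 91.8
2–4: 118.4
3–4: 124.8
Closest pair: 2–3 at 16.5.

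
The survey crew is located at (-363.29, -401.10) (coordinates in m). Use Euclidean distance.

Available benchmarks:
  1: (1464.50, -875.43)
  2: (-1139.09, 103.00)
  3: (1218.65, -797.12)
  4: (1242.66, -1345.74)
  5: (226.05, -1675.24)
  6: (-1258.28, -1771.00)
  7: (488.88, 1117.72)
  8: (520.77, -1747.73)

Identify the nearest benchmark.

Distances from (-363.29, -401.10):
1: √((1827.79)² + (-474.33)²) = √(3340816.2841 + 224988.9489) = 1888.33 m
2: √((-775.80)² + (504.10)²) = √(601865.6400 + 254116.8100) = 925.19 m
3: √((1581.94)² + (-396.02)²) = √(2502534.1636 + 156831.8404) = 1630.76 m
4: √((1605.95)² + (-944.64)²) = √(2579075.4025 + 892344.7296) = 1863.17 m
5: √((589.34)² + (-1274.14)²) = √(347321.6356 + 1623432.7396) = 1403.84 m
6: √((-894.99)² + (-1369.90)²) = √(801007.1001 + 1876626.0100) = 1636.35 m
7: √((852.17)² + (1518.82)²) = √(726193.7089 + 2306814.1924) = 1741.55 m
8: √((884.06)² + (-1346.63)²) = √(781562.0836 + 1813412.3569) = 1610.89 m
Minimum: 2 at 925.19 m.

2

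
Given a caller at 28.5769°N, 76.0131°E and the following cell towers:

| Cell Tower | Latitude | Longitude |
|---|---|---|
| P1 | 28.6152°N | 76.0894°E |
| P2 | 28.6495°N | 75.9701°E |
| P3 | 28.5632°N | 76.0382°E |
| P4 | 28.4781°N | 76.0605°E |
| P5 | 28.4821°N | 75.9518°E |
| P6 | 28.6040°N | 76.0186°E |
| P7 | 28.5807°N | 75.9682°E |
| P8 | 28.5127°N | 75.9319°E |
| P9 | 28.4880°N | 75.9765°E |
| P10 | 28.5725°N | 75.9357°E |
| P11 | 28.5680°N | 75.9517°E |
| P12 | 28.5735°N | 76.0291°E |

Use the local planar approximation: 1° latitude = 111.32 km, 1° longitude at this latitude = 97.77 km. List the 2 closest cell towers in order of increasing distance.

Distances from 28.5769°N, 76.0131°E:
P1: √((0.0383·111.32)² + (0.0763·97.77)²) = √(18.177910 + 55.649377) = 8.5923 km
P2: √((0.0726·111.32)² + (-0.0430·97.77)²) = √(65.316008 + 17.674541) = 9.1099 km
P3: √((-0.0137·111.32)² + (0.0251·97.77)²) = √(2.325881 + 6.022249) = 2.8893 km
P4: √((-0.0988·111.32)² + (0.0474·97.77)²) = √(120.965155 + 21.476718) = 11.9349 km
P5: √((-0.0948·111.32)² + (-0.0613·97.77)²) = √(111.368679 + 35.919657) = 12.1362 km
P6: √((0.0271·111.32)² + (0.0055·97.77)²) = √(9.100913 + 0.289159) = 3.0643 km
P7: √((0.0038·111.32)² + (-0.0449·97.77)²) = √(0.178943 + 19.270985) = 4.4102 km
P8: √((-0.0642·111.32)² + (-0.0812·97.77)²) = √(51.075950 + 63.026514) = 10.6819 km
P9: √((-0.0889·111.32)² + (-0.0366·97.77)²) = √(97.937704 + 12.804818) = 10.5234 km
P10: √((-0.0044·111.32)² + (-0.0774·97.77)²) = √(0.239912 + 57.265512) = 7.5832 km
P11: √((-0.0089·111.32)² + (-0.0614·97.77)²) = √(0.981582 + 36.036945) = 6.0843 km
P12: √((-0.0034·111.32)² + (0.0160·97.77)²) = √(0.143253 + 2.447097) = 1.6095 km
Sorted: P12 (1.6095 km) < P3 (2.8893 km) < P6 (3.0643 km) < P7 (4.4102 km) < …

P12, P3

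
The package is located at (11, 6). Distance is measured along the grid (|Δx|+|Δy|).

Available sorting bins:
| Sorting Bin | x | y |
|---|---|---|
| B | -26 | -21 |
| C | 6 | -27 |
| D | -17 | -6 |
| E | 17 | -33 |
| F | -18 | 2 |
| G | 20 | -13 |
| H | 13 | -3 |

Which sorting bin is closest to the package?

Distances from (11, 6):
B: |-37| + |-27| = 37 + 27 = 64
C: |-5| + |-33| = 5 + 33 = 38
D: |-28| + |-12| = 28 + 12 = 40
E: |6| + |-39| = 6 + 39 = 45
F: |-29| + |-4| = 29 + 4 = 33
G: |9| + |-19| = 9 + 19 = 28
H: |2| + |-9| = 2 + 9 = 11
Minimum: H at 11.

H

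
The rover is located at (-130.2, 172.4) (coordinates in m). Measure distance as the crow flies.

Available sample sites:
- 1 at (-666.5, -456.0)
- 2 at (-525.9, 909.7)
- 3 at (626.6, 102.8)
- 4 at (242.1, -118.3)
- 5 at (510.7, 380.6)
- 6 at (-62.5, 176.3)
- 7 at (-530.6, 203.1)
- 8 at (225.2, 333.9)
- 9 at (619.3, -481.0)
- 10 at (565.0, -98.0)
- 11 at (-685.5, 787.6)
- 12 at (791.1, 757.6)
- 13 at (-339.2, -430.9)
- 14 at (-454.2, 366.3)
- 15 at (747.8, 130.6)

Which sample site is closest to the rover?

6

Distances from (-130.2, 172.4):
1: √((-536.3)² + (-628.4)²) = √(287617.690 + 394886.560) = 826.1 m
2: √((-395.7)² + (737.3)²) = √(156578.490 + 543611.290) = 836.8 m
3: √((756.8)² + (-69.6)²) = √(572746.240 + 4844.160) = 760.0 m
4: √((372.3)² + (-290.7)²) = √(138607.290 + 84506.490) = 472.3 m
5: √((640.9)² + (208.2)²) = √(410752.810 + 43347.240) = 673.9 m
6: √((67.7)² + (3.9)²) = √(4583.290 + 15.210) = 67.8 m
7: √((-400.4)² + (30.7)²) = √(160320.160 + 942.490) = 401.6 m
8: √((355.4)² + (161.5)²) = √(126309.160 + 26082.250) = 390.4 m
9: √((749.5)² + (-653.4)²) = √(561750.250 + 426931.560) = 994.3 m
10: √((695.2)² + (-270.4)²) = √(483303.040 + 73116.160) = 745.9 m
11: √((-555.3)² + (615.2)²) = √(308358.090 + 378471.040) = 828.8 m
12: √((921.3)² + (585.2)²) = √(848793.690 + 342459.040) = 1091.4 m
13: √((-209.0)² + (-603.3)²) = √(43681.000 + 363970.890) = 638.5 m
14: √((-324.0)² + (193.9)²) = √(104976.000 + 37597.210) = 377.6 m
15: √((878.0)² + (-41.8)²) = √(770884.000 + 1747.240) = 879.0 m
Minimum: 6 at 67.8 m.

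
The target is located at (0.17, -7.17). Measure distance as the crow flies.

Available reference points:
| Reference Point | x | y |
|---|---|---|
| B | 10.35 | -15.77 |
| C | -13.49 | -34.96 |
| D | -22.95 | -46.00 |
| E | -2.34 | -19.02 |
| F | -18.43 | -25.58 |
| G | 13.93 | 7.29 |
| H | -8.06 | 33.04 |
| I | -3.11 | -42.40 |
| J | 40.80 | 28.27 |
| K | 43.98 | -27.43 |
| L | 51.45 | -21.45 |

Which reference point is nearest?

Distances from (0.17, -7.17):
B: √((10.18)² + (-8.60)²) = √(103.6324 + 73.9600) = 13.33
C: √((-13.66)² + (-27.79)²) = √(186.5956 + 772.2841) = 30.97
D: √((-23.12)² + (-38.83)²) = √(534.5344 + 1507.7689) = 45.19
E: √((-2.51)² + (-11.85)²) = √(6.3001 + 140.4225) = 12.11
F: √((-18.60)² + (-18.41)²) = √(345.9600 + 338.9281) = 26.17
G: √((13.76)² + (14.46)²) = √(189.3376 + 209.0916) = 19.96
H: √((-8.23)² + (40.21)²) = √(67.7329 + 1616.8441) = 41.04
I: √((-3.28)² + (-35.23)²) = √(10.7584 + 1241.1529) = 35.38
J: √((40.63)² + (35.44)²) = √(1650.7969 + 1255.9936) = 53.91
K: √((43.81)² + (-20.26)²) = √(1919.3161 + 410.4676) = 48.27
L: √((51.28)² + (-14.28)²) = √(2629.6384 + 203.9184) = 53.23
Minimum: E at 12.11.

E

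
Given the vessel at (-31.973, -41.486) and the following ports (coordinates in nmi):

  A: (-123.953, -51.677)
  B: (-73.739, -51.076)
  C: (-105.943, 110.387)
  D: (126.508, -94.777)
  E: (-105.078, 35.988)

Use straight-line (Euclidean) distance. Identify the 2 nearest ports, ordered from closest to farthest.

B, A

Distances from (-31.973, -41.486):
A: √((-91.980)² + (-10.191)²) = √(8460.32040 + 103.85648) = 92.543 nmi
B: √((-41.766)² + (-9.590)²) = √(1744.39876 + 91.96810) = 42.853 nmi
C: √((-73.970)² + (151.873)²) = √(5471.56090 + 23065.40813) = 168.929 nmi
D: √((158.481)² + (-53.291)²) = √(25116.22736 + 2839.93068) = 167.201 nmi
E: √((-73.105)² + (77.474)²) = √(5344.34103 + 6002.22068) = 106.520 nmi
Sorted: B (42.853 nmi) < A (92.543 nmi) < E (106.520 nmi) < D (167.201 nmi) < …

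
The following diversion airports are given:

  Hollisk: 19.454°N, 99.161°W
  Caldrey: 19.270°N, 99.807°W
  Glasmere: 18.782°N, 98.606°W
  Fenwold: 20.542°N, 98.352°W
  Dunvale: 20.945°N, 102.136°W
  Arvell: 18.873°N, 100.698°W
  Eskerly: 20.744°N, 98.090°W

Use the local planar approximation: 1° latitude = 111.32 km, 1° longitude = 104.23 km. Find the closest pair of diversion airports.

Fenwold and Eskerly

Pairwise distances:
Hollisk–Caldrey: 70.379 km
Hollisk–Glasmere: 94.564 km
Hollisk–Fenwold: 147.578 km
Hollisk–Dunvale: 351.711 km
Hollisk–Arvell: 172.765 km
Hollisk–Eskerly: 181.888 km
Caldrey–Glasmere: 136.460 km
Caldrey–Fenwold: 207.484 km
Caldrey–Dunvale: 306.098 km
Caldrey–Arvell: 102.848 km
Caldrey–Eskerly: 242.800 km
Glasmere–Fenwold: 197.704 km
Glasmere–Dunvale: 439.717 km
Glasmere–Arvell: 218.284 km
Glasmere–Eskerly: 224.934 km
Fenwold–Dunvale: 396.950 km
Fenwold–Arvell: 307.101 km
Fenwold–Eskerly: 35.375 km
Dunvale–Arvell: 275.076 km
Dunvale–Eskerly: 422.308 km
Arvell–Eskerly: 342.451 km
Closest pair: Fenwold–Eskerly at 35.375 km.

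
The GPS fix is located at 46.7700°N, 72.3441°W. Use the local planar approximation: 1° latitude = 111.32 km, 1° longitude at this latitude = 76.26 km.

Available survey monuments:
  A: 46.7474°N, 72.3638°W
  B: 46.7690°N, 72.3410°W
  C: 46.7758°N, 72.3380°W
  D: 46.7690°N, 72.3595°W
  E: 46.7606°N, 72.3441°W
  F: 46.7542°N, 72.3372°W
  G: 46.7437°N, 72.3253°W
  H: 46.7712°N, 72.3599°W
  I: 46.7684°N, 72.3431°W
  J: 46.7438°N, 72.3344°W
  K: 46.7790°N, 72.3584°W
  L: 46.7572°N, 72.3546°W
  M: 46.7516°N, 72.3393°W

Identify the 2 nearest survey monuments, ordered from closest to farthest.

Distances from 46.7700°N, 72.3441°W:
A: √((-0.0226·111.32)² + (-0.0197·76.26)²) = √(6.329411 + 2.256971) = 2.9303 km
B: √((-0.0010·111.32)² + (0.0031·76.26)²) = √(0.012392 + 0.055888) = 0.2613 km
C: √((0.0058·111.32)² + (0.0061·76.26)²) = √(0.416872 + 0.216398) = 0.7958 km
D: √((-0.0010·111.32)² + (-0.0154·76.26)²) = √(0.012392 + 1.379225) = 1.1797 km
E: √((-0.0094·111.32)² + (0.0000·76.26)²) = √(1.094970 + 0.000000) = 1.0464 km
F: √((-0.0158·111.32)² + (0.0069·76.26)²) = √(3.093574 + 0.276880) = 1.8359 km
G: √((-0.0263·111.32)² + (0.0188·76.26)²) = √(8.571521 + 2.055461) = 3.2599 km
H: √((0.0012·111.32)² + (-0.0158·76.26)²) = √(0.017845 + 1.451803) = 1.2123 km
I: √((-0.0016·111.32)² + (0.0010·76.26)²) = √(0.031724 + 0.005816) = 0.1938 km
J: √((-0.0262·111.32)² + (0.0097·76.26)²) = √(8.506462 + 0.547189) = 3.0089 km
K: √((0.0090·111.32)² + (-0.0143·76.26)²) = √(1.003764 + 1.189230) = 1.4809 km
L: √((-0.0128·111.32)² + (-0.0105·76.26)²) = √(2.030329 + 0.641169) = 1.6345 km
M: √((-0.0184·111.32)² + (0.0048·76.26)²) = √(4.195484 + 0.133991) = 2.0807 km
Sorted: I (0.1938 km) < B (0.2613 km) < C (0.7958 km) < E (1.0464 km) < …

I, B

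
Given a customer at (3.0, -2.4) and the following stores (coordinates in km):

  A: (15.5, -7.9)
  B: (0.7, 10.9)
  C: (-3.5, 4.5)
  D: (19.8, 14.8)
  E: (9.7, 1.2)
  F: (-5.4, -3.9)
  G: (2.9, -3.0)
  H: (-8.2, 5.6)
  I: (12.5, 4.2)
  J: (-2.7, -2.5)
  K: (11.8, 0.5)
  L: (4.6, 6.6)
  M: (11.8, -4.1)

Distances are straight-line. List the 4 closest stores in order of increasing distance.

Distances from (3.0, -2.4):
A: √((12.5)² + (-5.5)²) = √(156.250 + 30.250) = 13.7 km
B: √((-2.3)² + (13.3)²) = √(5.290 + 176.890) = 13.5 km
C: √((-6.5)² + (6.9)²) = √(42.250 + 47.610) = 9.5 km
D: √((16.8)² + (17.2)²) = √(282.240 + 295.840) = 24.0 km
E: √((6.7)² + (3.6)²) = √(44.890 + 12.960) = 7.6 km
F: √((-8.4)² + (-1.5)²) = √(70.560 + 2.250) = 8.5 km
G: √((-0.1)² + (-0.6)²) = √(0.010 + 0.360) = 0.6 km
H: √((-11.2)² + (8.0)²) = √(125.440 + 64.000) = 13.8 km
I: √((9.5)² + (6.6)²) = √(90.250 + 43.560) = 11.6 km
J: √((-5.7)² + (-0.1)²) = √(32.490 + 0.010) = 5.7 km
K: √((8.8)² + (2.9)²) = √(77.440 + 8.410) = 9.3 km
L: √((1.6)² + (9.0)²) = √(2.560 + 81.000) = 9.1 km
M: √((8.8)² + (-1.7)²) = √(77.440 + 2.890) = 9.0 km
Sorted: G (0.6 km) < J (5.7 km) < E (7.6 km) < F (8.5 km) < M (9.0 km) < L (9.1 km) < …

G, J, E, F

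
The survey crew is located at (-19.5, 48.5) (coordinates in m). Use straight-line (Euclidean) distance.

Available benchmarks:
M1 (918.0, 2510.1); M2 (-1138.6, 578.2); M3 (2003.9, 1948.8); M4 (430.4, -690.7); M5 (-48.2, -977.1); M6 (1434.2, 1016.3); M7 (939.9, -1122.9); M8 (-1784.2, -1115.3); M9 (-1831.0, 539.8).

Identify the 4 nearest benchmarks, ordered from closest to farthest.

Distances from (-19.5, 48.5):
M1: 2634.1 m
M2: 1238.1 m
M3: 2775.8 m
M4: 865.3 m
M5: 1026.0 m
M6: 1746.4 m
M7: 1514.1 m
M8: 2113.9 m
M9: 1876.9 m
Sorted: M4 (865.3 m) < M5 (1026.0 m) < M2 (1238.1 m) < M7 (1514.1 m) < M6 (1746.4 m) < M9 (1876.9 m) < …

M4, M5, M2, M7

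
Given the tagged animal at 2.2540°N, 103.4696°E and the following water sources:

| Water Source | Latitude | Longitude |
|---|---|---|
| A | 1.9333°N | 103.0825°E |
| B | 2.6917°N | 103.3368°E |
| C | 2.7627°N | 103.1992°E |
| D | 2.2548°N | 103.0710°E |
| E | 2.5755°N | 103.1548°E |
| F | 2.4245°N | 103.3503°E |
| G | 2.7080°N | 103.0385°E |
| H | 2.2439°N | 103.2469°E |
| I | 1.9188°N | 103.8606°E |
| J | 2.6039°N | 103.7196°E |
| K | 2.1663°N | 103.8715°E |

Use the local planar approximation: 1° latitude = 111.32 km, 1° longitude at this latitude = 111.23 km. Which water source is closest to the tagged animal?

Distances from 2.2540°N, 103.4696°E:
A: √((-0.3207·111.32)² + (-0.3871·111.23)²) = √(1274.513134 + 1853.916702) = 55.9324 km
B: √((0.4377·111.32)² + (-0.1328·111.23)²) = √(2374.102627 + 218.192604) = 50.9146 km
C: √((0.5087·111.32)² + (-0.2704·111.23)²) = √(3206.785200 + 904.601386) = 64.1201 km
D: √((0.0008·111.32)² + (-0.3986·111.23)²) = √(0.007931 + 1965.705547) = 44.3364 km
E: √((0.3215·111.32)² + (-0.3148·111.23)²) = √(1280.879721 + 1226.064511) = 50.0694 km
F: √((0.1705·111.32)² + (-0.1193·111.23)²) = √(360.242678 + 176.085973) = 23.1588 km
G: √((0.4540·111.32)² + (-0.4311·111.23)²) = √(2554.218823 + 2299.322664) = 69.6674 km
H: √((-0.0101·111.32)² + (-0.2227·111.23)²) = √(1.264122 + 613.598527) = 24.7964 km
I: √((-0.3352·111.32)² + (0.3910·111.23)²) = √(1392.369224 + 1891.460992) = 57.3047 km
J: √((0.3499·111.32)² + (0.2500·111.23)²) = √(1517.170118 + 773.257056) = 47.8584 km
K: √((-0.0877·111.32)² + (0.4019·111.23)²) = √(95.311561 + 1998.388339) = 45.7570 km
Minimum: F at 23.1588 km.

F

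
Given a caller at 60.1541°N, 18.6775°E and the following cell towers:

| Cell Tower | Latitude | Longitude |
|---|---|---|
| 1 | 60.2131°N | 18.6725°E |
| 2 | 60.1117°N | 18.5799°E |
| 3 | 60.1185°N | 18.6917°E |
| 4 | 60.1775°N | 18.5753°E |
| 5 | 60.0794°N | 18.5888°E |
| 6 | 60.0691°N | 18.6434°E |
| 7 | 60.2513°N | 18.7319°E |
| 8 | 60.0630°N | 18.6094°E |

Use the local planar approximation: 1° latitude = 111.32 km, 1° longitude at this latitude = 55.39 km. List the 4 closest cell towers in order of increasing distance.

Distances from 60.1541°N, 18.6775°E:
1: √((0.0590·111.32)² + (-0.0050·55.39)²) = √(43.137048 + 0.076701) = 6.5737 km
2: √((-0.0424·111.32)² + (-0.0976·55.39)²) = √(22.278098 + 29.225528) = 7.1766 km
3: √((-0.0356·111.32)² + (0.0142·55.39)²) = √(15.705306 + 0.618642) = 4.0403 km
4: √((0.0234·111.32)² + (-0.1022·55.39)²) = √(6.785441 + 32.045313) = 6.2314 km
5: √((-0.0747·111.32)² + (-0.0887·55.39)²) = √(69.149270 + 24.138483) = 9.6586 km
6: √((-0.0850·111.32)² + (-0.0341·55.39)²) = √(89.533229 + 3.567562) = 9.6489 km
7: √((0.0972·111.32)² + (0.0544·55.39)²) = √(117.078979 + 9.079471) = 11.2320 km
8: √((-0.0911·111.32)² + (-0.0681·55.39)²) = √(102.844992 + 14.228429) = 10.8200 km
Sorted: 3 (4.0403 km) < 4 (6.2314 km) < 1 (6.5737 km) < 2 (7.1766 km) < 6 (9.6489 km) < 5 (9.6586 km) < …

3, 4, 1, 2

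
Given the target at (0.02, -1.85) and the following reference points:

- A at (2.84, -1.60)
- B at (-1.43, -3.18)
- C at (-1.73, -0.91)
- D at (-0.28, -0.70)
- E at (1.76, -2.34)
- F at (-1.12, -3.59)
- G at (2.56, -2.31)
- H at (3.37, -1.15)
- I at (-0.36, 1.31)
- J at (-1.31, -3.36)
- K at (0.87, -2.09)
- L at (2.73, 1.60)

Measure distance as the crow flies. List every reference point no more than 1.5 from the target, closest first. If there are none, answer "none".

K, D

Distances from (0.02, -1.85):
A: 2.83
B: 1.97
C: 1.99
D: 1.19
E: 1.81
F: 2.08
G: 2.58
H: 3.42
I: 3.18
J: 2.01
K: 0.88
L: 4.39
Threshold 1.5: K (0.88), D (1.19) are within range.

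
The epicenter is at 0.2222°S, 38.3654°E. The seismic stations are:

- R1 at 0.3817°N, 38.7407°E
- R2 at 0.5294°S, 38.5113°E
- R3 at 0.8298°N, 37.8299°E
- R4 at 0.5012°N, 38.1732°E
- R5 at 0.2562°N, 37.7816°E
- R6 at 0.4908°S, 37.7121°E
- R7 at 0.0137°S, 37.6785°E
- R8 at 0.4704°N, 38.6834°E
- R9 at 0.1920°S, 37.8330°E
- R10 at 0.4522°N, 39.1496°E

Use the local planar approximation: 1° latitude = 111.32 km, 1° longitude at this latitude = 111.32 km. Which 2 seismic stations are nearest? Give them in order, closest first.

R2, R9

Distances from 0.2222°S, 38.3654°E:
R1: √((0.6039·111.32)² + (0.3753·111.32)²) = √(4519.354975 + 1745.434372) = 79.1504 km
R2: √((-0.3072·111.32)² + (0.1459·111.32)²) = √(1169.469280 + 263.789181) = 37.8584 km
R3: √((1.0520·111.32)² + (-0.5355·111.32)²) = √(13714.433563 + 3553.573853) = 131.4078 km
R4: √((0.7234·111.32)² + (-0.1922·111.32)²) = √(6484.901803 + 457.776150) = 83.3227 km
R5: √((0.4784·111.32)² + (-0.5838·111.32)²) = √(2836.147002 + 4223.520210) = 84.0218 km
R6: √((-0.2686·111.32)² + (-0.6533·111.32)²) = √(894.043010 + 5288.977405) = 78.6322 km
R7: √((0.2085·111.32)² + (-0.6869·111.32)²) = √(538.714312 + 5847.004500) = 79.9107 km
R8: √((0.6926·111.32)² + (0.3180·111.32)²) = √(5944.445774 + 1253.143008) = 84.8386 km
R9: √((0.0302·111.32)² + (-0.5324·111.32)²) = √(11.302130 + 3512.549789) = 59.3620 km
R10: √((0.6744·111.32)² + (0.7842·111.32)²) = √(5636.136707 + 7620.791351) = 115.1387 km
Sorted: R2 (37.8584 km) < R9 (59.3620 km) < R6 (78.6322 km) < R1 (79.1504 km) < …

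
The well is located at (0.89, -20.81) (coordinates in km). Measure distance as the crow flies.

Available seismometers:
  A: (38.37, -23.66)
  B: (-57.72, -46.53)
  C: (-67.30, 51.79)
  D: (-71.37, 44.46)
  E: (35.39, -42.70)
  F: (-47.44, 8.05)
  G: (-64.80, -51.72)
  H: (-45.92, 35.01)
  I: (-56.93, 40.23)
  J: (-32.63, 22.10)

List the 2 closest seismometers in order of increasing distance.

Distances from (0.89, -20.81):
A: √((37.48)² + (-2.85)²) = √(1404.7504 + 8.1225) = 37.59 km
B: √((-58.61)² + (-25.72)²) = √(3435.1321 + 661.5184) = 64.01 km
C: √((-68.19)² + (72.60)²) = √(4649.8761 + 5270.7600) = 99.60 km
D: √((-72.26)² + (65.27)²) = √(5221.5076 + 4260.1729) = 97.37 km
E: √((34.50)² + (-21.89)²) = √(1190.2500 + 479.1721) = 40.86 km
F: √((-48.33)² + (28.86)²) = √(2335.7889 + 832.8996) = 56.29 km
G: √((-65.69)² + (-30.91)²) = √(4315.1761 + 955.4281) = 72.60 km
H: √((-46.81)² + (55.82)²) = √(2191.1761 + 3115.8724) = 72.85 km
I: √((-57.82)² + (61.04)²) = √(3343.1524 + 3725.8816) = 84.08 km
J: √((-33.52)² + (42.91)²) = √(1123.5904 + 1841.2681) = 54.45 km
Sorted: A (37.59 km) < E (40.86 km) < J (54.45 km) < F (56.29 km) < …

A, E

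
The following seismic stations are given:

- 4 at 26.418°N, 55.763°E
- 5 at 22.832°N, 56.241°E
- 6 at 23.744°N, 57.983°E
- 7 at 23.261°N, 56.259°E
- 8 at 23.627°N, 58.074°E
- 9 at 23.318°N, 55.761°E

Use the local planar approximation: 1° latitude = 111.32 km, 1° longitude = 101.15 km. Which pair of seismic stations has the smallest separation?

Pairwise distances:
4–5: 402.111 km
4–6: 372.869 km
4–7: 355.000 km
4–8: 388.810 km
4–9: 345.092 km
5–6: 203.359 km
5–7: 47.791 km
5–8: 205.446 km
5–9: 72.693 km
6–7: 182.484 km
6–8: 15.949 km
6–9: 229.704 km
7–8: 188.054 km
7–9: 50.771 km
8–9: 236.475 km
Closest pair: 6–8 at 15.949 km.

6 and 8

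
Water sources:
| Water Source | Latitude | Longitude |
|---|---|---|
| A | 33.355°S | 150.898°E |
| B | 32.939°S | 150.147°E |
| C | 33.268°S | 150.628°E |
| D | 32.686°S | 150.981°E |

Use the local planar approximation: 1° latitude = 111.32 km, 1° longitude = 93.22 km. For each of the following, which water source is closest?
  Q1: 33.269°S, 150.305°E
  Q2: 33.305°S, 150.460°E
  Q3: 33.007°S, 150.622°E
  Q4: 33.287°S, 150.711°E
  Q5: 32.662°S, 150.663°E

Q1 at 33.269°S, 150.305°E:
  A: 56.102 km
  B: 39.578 km
  C: 30.110 km
  D: 90.460 km
  → nearest: C (30.110 km)
Q2 at 33.305°S, 150.460°E:
  A: 41.208 km
  B: 50.113 km
  C: 16.194 km
  D: 84.303 km
  → nearest: C (16.194 km)
Q3 at 33.007°S, 150.622°E:
  A: 46.505 km
  B: 44.922 km
  C: 29.060 km
  D: 48.958 km
  → nearest: C (29.060 km)
Q4 at 33.287°S, 150.711°E:
  A: 19.005 km
  B: 65.307 km
  C: 8.021 km
  D: 71.481 km
  → nearest: C (8.021 km)
Q5 at 32.662°S, 150.663°E:
  A: 80.195 km
  B: 57.137 km
  C: 67.539 km
  D: 29.764 km
  → nearest: D (29.764 km)

Q1→C; Q2→C; Q3→C; Q4→C; Q5→D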